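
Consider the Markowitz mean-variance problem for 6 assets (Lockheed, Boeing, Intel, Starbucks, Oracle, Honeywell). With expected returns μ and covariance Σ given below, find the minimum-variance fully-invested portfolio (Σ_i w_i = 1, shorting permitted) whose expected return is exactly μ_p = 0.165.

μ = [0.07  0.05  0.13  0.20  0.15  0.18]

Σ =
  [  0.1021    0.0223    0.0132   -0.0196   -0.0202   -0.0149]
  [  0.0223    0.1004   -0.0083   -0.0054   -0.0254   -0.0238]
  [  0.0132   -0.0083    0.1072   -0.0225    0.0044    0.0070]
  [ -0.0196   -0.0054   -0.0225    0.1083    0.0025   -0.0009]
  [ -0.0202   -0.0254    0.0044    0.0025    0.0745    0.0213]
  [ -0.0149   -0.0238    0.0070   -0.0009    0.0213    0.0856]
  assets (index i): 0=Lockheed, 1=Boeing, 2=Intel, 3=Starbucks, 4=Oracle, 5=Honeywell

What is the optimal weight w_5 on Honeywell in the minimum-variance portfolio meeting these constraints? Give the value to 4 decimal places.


0.2709

p=Σ⁻¹μ = [1.3726  1.4848  1.4441  2.4381  2.1140  2.1361]
q=Σ⁻¹𝟙 = [13.0690  16.3163  10.3799  14.2740  17.6018  13.4150]
a=μᵀp=1.547285  b=𝟙ᵀp=10.989805  c=𝟙ᵀq=85.055996  D=ac−b²=10.830090
λ₁=(c·0.165−b)/D = (85.055996·0.165−10.989805)/10.830090 = 0.281109
λ₂=(a−b·0.165)/D = (1.547285−10.989805·0.165)/10.830090 = -0.024564
w* = 0.281109·p + -0.024564·q:
  w_0 = 0.281109·1.3726 + -0.024564·13.0690 = 0.0648  (Lockheed)
  w_1 = 0.281109·1.4848 + -0.024564·16.3163 = 0.0166  (Boeing)
  w_2 = 0.281109·1.4441 + -0.024564·10.3799 = 0.1510  (Intel)
  w_3 = 0.281109·2.4381 + -0.024564·14.2740 = 0.3348  (Starbucks)
  w_4 = 0.281109·2.1140 + -0.024564·17.6018 = 0.1619  (Oracle)
  w_5 = 0.281109·2.1361 + -0.024564·13.4150 = 0.2709  (Honeywell)
Σw_i=1.0000  μᵀw=0.1650
σ²=wᵀΣw=λ₁·μ_p+λ₂ = 0.281109·0.165 + -0.024564 = 0.021819 ≈ 0.0218


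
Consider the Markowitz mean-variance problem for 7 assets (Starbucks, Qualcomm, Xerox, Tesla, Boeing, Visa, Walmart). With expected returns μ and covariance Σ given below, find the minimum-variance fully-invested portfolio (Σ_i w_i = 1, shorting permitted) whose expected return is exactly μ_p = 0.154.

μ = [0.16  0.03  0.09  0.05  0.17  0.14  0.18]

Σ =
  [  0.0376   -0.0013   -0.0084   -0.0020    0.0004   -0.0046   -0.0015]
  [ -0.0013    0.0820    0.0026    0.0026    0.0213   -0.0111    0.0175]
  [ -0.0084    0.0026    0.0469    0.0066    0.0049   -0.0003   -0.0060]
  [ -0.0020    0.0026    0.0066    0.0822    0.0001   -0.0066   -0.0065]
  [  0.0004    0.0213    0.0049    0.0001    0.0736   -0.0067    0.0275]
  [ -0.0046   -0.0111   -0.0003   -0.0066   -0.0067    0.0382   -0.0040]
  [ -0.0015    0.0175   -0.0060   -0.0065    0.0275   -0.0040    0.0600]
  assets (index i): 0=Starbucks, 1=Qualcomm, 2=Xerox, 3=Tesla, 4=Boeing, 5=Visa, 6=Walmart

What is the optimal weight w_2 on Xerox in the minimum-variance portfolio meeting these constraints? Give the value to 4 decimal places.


0.1423

x=Σ⁻¹μ = [5.7620  -0.0314  3.1116  1.1760  1.3003  5.1550  3.3395]
y=Σ⁻¹𝟙 = [39.6492  11.5621  27.8808  15.2568  4.5801  39.9907  19.2933]
a=μᵀx=2.803675  b=𝟙ᵀx=19.812967  c=𝟙ᵀy=158.213101  D=ac−b²=51.024449
λ₁=(c·0.154−b)/D = (158.213101·0.154−19.812967)/51.024449 = 0.089209
λ₂=(a−b·0.154)/D = (2.803675−19.812967·0.154)/51.024449 = -0.004851
w* = 0.089209·x + -0.004851·y:
  w_0 = 0.089209·5.7620 + -0.004851·39.6492 = 0.3217  (Starbucks)
  w_1 = 0.089209·-0.0314 + -0.004851·11.5621 = -0.0589  (Qualcomm)
  w_2 = 0.089209·3.1116 + -0.004851·27.8808 = 0.1423  (Xerox)
  w_3 = 0.089209·1.1760 + -0.004851·15.2568 = 0.0309  (Tesla)
  w_4 = 0.089209·1.3003 + -0.004851·4.5801 = 0.0938  (Boeing)
  w_5 = 0.089209·5.1550 + -0.004851·39.9907 = 0.2659  (Visa)
  w_6 = 0.089209·3.3395 + -0.004851·19.2933 = 0.2043  (Walmart)
Σw_i=1.0000  μᵀw=0.1540
σ²=wᵀΣw=λ₁·μ_p+λ₂ = 0.089209·0.154 + -0.004851 = 0.008887 ≈ 0.0089


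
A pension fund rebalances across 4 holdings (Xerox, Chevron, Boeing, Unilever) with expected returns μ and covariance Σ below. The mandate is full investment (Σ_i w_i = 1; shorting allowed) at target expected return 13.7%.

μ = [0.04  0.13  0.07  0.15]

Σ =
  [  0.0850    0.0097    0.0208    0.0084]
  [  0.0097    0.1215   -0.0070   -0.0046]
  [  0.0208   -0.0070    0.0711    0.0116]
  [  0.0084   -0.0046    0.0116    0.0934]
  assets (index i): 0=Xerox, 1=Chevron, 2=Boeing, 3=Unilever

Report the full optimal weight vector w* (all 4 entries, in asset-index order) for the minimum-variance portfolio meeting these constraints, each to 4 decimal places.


-0.0993  0.3720  0.2060  0.5212

u=Σ⁻¹μ = [-0.0274  1.1804  0.8541  1.5605]
v=Σ⁻¹𝟙 = [7.0990  8.6620  11.3587  9.0841]
a=μᵀu=0.446229  b=𝟙ᵀu=3.567742  c=𝟙ᵀv=36.203742  D=ac−b²=3.426385
λ₁=(c·0.137−b)/D = (36.203742·0.137−3.567742)/3.426385 = 0.406309
λ₂=(a−b·0.137)/D = (0.446229−3.567742·0.137)/3.426385 = -0.012419
w* = 0.406309·u + -0.012419·v:
  w_0 = 0.406309·-0.0274 + -0.012419·7.0990 = -0.0993  (Xerox)
  w_1 = 0.406309·1.1804 + -0.012419·8.6620 = 0.3720  (Chevron)
  w_2 = 0.406309·0.8541 + -0.012419·11.3587 = 0.2060  (Boeing)
  w_3 = 0.406309·1.5605 + -0.012419·9.0841 = 0.5212  (Unilever)
Σw_i=1.0000  μᵀw=0.1370
σ²=wᵀΣw=λ₁·μ_p+λ₂ = 0.406309·0.137 + -0.012419 = 0.043246 ≈ 0.0432


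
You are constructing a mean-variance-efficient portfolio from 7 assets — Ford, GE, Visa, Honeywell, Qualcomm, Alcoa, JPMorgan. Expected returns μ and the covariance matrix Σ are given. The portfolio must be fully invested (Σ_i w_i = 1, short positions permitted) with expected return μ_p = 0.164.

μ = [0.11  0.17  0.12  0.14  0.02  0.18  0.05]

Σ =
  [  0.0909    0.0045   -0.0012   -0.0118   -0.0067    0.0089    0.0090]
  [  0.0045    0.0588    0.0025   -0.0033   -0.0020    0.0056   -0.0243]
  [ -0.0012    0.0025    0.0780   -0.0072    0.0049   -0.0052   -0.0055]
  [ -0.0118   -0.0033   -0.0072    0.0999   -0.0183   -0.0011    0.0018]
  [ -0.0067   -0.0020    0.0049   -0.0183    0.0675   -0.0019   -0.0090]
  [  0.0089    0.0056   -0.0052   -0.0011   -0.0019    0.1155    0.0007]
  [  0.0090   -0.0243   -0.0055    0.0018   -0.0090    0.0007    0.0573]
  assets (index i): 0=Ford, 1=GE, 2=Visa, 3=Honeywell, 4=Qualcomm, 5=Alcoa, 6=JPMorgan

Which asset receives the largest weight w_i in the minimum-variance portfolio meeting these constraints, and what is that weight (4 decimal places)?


u=Σ⁻¹μ = [0.9976  3.8560  1.8115  1.9846  1.3090  1.4005  2.6512]
v=Σ⁻¹𝟙 = [9.7057  30.6441  14.8842  17.2953  24.9905  7.4664  33.6426]
a=μᵀu=1.671314  b=𝟙ᵀu=14.010458  c=𝟙ᵀv=138.628749  D=ac−b²=35.399269
λ₁=(c·0.164−b)/D = (138.628749·0.164−14.010458)/35.399269 = 0.246464
λ₂=(a−b·0.164)/D = (1.671314−14.010458·0.164)/35.399269 = -0.017695
w* = 0.246464·u + -0.017695·v:
  w_0 = 0.246464·0.9976 + -0.017695·9.7057 = 0.0741  (Ford)
  w_1 = 0.246464·3.8560 + -0.017695·30.6441 = 0.4081  (GE)
  w_2 = 0.246464·1.8115 + -0.017695·14.8842 = 0.1831  (Visa)
  w_3 = 0.246464·1.9846 + -0.017695·17.2953 = 0.1831  (Honeywell)
  w_4 = 0.246464·1.3090 + -0.017695·24.9905 = -0.1196  (Qualcomm)
  w_5 = 0.246464·1.4005 + -0.017695·7.4664 = 0.2131  (Alcoa)
  w_6 = 0.246464·2.6512 + -0.017695·33.6426 = 0.0581  (JPMorgan)
Σw_i=1.0000  μᵀw=0.1640
σ²=wᵀΣw=λ₁·μ_p+λ₂ = 0.246464·0.164 + -0.017695 = 0.022725 ≈ 0.0227

GE (0.4081)


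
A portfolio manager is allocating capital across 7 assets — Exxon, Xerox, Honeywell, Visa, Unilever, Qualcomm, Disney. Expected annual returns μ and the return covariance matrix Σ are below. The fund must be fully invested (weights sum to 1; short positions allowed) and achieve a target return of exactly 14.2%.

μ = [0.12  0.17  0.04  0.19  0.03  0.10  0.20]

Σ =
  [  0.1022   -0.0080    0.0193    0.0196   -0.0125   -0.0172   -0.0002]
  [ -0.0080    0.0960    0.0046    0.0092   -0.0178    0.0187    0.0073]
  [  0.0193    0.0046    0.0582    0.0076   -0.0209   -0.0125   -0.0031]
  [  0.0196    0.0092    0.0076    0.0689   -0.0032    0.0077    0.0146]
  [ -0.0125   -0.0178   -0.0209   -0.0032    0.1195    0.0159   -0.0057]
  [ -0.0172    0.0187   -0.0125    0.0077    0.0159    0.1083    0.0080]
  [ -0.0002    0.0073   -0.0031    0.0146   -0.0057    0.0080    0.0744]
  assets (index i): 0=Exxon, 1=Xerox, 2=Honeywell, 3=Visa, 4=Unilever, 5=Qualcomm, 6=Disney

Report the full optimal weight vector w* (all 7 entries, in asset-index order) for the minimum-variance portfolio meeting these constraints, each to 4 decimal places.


x=Σ⁻¹μ = [1.0551  1.5505  0.4895  1.7054  0.7661  0.4811  2.2316]
y=Σ⁻¹𝟙 = [8.7196  9.7390  20.1540  5.6347  13.9509  7.8936  12.4628]
a=μᵀx=1.251206  b=𝟙ᵀx=8.279189  c=𝟙ᵀy=78.554671  D=ac−b²=29.743100
λ₁=(c·0.142−b)/D = (78.554671·0.142−8.279189)/29.743100 = 0.096680
λ₂=(a−b·0.142)/D = (1.251206−8.279189·0.142)/29.743100 = 0.002540
w* = 0.096680·x + 0.002540·y:
  w_0 = 0.096680·1.0551 + 0.002540·8.7196 = 0.1242  (Exxon)
  w_1 = 0.096680·1.5505 + 0.002540·9.7390 = 0.1746  (Xerox)
  w_2 = 0.096680·0.4895 + 0.002540·20.1540 = 0.0985  (Honeywell)
  w_3 = 0.096680·1.7054 + 0.002540·5.6347 = 0.1792  (Visa)
  w_4 = 0.096680·0.7661 + 0.002540·13.9509 = 0.1095  (Unilever)
  w_5 = 0.096680·0.4811 + 0.002540·7.8936 = 0.0666  (Qualcomm)
  w_6 = 0.096680·2.2316 + 0.002540·12.4628 = 0.2474  (Disney)
Σw_i=1.0000  μᵀw=0.1420
σ²=wᵀΣw=λ₁·μ_p+λ₂ = 0.096680·0.142 + 0.002540 = 0.016269 ≈ 0.0163

0.1242  0.1746  0.0985  0.1792  0.1095  0.0666  0.2474


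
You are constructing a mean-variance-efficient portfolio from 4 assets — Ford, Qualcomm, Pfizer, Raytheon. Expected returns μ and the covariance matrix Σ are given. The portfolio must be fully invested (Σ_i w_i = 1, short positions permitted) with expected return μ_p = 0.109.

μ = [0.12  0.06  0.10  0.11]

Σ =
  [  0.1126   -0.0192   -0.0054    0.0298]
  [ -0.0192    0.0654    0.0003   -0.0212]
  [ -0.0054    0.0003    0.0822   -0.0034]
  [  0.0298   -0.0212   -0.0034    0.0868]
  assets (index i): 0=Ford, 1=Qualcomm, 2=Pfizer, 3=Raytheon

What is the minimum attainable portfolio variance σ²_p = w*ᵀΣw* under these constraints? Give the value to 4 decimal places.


0.0340

p=Σ⁻¹μ = [1.0522  1.6625  1.3360  1.3644]
q=Σ⁻¹𝟙 = [9.6062  22.6797  13.3045  14.2832]
a=μᵀp=0.509701  b=𝟙ᵀp=5.415125  c=𝟙ᵀq=59.873564  D=ac−b²=1.194016
λ₁=(c·0.109−b)/D = (59.873564·0.109−5.415125)/1.194016 = 0.930551
λ₂=(a−b·0.109)/D = (0.509701−5.415125·0.109)/1.194016 = -0.067460
w* = 0.930551·p + -0.067460·q:
  w_0 = 0.930551·1.0522 + -0.067460·9.6062 = 0.3311  (Ford)
  w_1 = 0.930551·1.6625 + -0.067460·22.6797 = 0.0171  (Qualcomm)
  w_2 = 0.930551·1.3360 + -0.067460·13.3045 = 0.3457  (Pfizer)
  w_3 = 0.930551·1.3644 + -0.067460·14.2832 = 0.3061  (Raytheon)
Σw_i=1.0000  μᵀw=0.1090
σ²=wᵀΣw=λ₁·μ_p+λ₂ = 0.930551·0.109 + -0.067460 = 0.033970 ≈ 0.0340


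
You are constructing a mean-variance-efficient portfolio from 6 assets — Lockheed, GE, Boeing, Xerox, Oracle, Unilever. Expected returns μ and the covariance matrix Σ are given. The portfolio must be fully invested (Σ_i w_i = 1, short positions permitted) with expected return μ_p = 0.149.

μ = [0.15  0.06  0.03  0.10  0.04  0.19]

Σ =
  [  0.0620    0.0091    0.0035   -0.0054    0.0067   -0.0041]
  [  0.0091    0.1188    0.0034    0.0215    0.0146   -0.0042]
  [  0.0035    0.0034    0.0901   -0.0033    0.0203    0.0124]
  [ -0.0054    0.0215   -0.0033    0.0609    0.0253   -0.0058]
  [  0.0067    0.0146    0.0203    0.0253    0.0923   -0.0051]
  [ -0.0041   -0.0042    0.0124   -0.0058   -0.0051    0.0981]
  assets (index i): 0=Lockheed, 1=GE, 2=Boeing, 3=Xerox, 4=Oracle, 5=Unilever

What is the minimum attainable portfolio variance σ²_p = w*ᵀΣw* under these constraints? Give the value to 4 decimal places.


0.0214

x=Σ⁻¹μ = [2.7801  -0.0003  0.0694  2.2105  -0.2702  2.1608]
y=Σ⁻¹𝟙 = [16.9403  3.8421  8.6836  16.8107  3.0937  11.1233]
a=μᵀx=1.039877  b=𝟙ᵀx=6.950330  c=𝟙ᵀy=60.493701  D=ac−b²=14.598930
λ₁=(c·0.149−b)/D = (60.493701·0.149−6.950330)/14.598930 = 0.141328
λ₂=(a−b·0.149)/D = (1.039877−6.950330·0.149)/14.598930 = 0.000293
w* = 0.141328·x + 0.000293·y:
  w_0 = 0.141328·2.7801 + 0.000293·16.9403 = 0.3979  (Lockheed)
  w_1 = 0.141328·-0.0003 + 0.000293·3.8421 = 0.0011  (GE)
  w_2 = 0.141328·0.0694 + 0.000293·8.6836 = 0.0124  (Boeing)
  w_3 = 0.141328·2.2105 + 0.000293·16.8107 = 0.3173  (Xerox)
  w_4 = 0.141328·-0.2702 + 0.000293·3.0937 = -0.0373  (Oracle)
  w_5 = 0.141328·2.1608 + 0.000293·11.1233 = 0.3086  (Unilever)
Σw_i=1.0000  μᵀw=0.1490
σ²=wᵀΣw=λ₁·μ_p+λ₂ = 0.141328·0.149 + 0.000293 = 0.021351 ≈ 0.0214


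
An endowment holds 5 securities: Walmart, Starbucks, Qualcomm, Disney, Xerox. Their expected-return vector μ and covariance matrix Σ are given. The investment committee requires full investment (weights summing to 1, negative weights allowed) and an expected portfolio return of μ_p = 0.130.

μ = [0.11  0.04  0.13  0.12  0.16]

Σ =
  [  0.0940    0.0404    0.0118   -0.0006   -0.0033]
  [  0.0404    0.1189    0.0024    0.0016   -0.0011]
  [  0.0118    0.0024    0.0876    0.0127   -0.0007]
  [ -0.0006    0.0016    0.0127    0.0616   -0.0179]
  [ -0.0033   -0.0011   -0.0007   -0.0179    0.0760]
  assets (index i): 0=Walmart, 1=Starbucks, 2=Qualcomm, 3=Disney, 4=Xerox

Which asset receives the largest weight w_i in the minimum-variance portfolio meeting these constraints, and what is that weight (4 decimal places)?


Disney (0.3412)

g=Σ⁻¹μ = [1.2052  -0.1017  0.9745  2.5663  2.7695]
h=Σ⁻¹𝟙 = [8.1637  5.3879  7.4183  19.9804  18.3646]
a=μᵀg=1.006273  b=𝟙ᵀg=7.413876  c=𝟙ᵀh=59.314790  D=ac−b²=4.721306
λ₁=(c·0.130−b)/D = (59.314790·0.130−7.413876)/4.721306 = 0.062916
λ₂=(a−b·0.130)/D = (1.006273−7.413876·0.130)/4.721306 = 0.008995
w* = 0.062916·g + 0.008995·h:
  w_0 = 0.062916·1.2052 + 0.008995·8.1637 = 0.1493  (Walmart)
  w_1 = 0.062916·-0.1017 + 0.008995·5.3879 = 0.0421  (Starbucks)
  w_2 = 0.062916·0.9745 + 0.008995·7.4183 = 0.1280  (Qualcomm)
  w_3 = 0.062916·2.5663 + 0.008995·19.9804 = 0.3412  (Disney)
  w_4 = 0.062916·2.7695 + 0.008995·18.3646 = 0.3394  (Xerox)
Σw_i=1.0000  μᵀw=0.1300
σ²=wᵀΣw=λ₁·μ_p+λ₂ = 0.062916·0.130 + 0.008995 = 0.017174 ≈ 0.0172


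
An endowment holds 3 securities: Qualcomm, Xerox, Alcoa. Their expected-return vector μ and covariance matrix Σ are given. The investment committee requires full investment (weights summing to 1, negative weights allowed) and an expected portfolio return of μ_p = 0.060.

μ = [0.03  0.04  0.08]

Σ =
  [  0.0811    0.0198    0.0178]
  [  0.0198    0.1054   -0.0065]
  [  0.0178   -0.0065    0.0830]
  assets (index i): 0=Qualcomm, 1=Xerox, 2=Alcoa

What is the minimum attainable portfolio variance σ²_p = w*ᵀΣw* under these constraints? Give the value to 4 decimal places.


0.0386

g=Σ⁻¹μ = [0.0479  0.4314  0.9874]
h=Σ⁻¹𝟙 = [7.7762  8.7091  11.0626]
a=μᵀg=0.097682  b=𝟙ᵀg=1.466654  c=𝟙ᵀh=27.547825  D=ac−b²=0.539859
λ₁=(c·0.060−b)/D = (27.547825·0.060−1.466654)/0.539859 = 0.344933
λ₂=(a−b·0.060)/D = (0.097682−1.466654·0.060)/0.539859 = 0.017936
w* = 0.344933·g + 0.017936·h:
  w_0 = 0.344933·0.0479 + 0.017936·7.7762 = 0.1560  (Qualcomm)
  w_1 = 0.344933·0.4314 + 0.017936·8.7091 = 0.3050  (Xerox)
  w_2 = 0.344933·0.9874 + 0.017936·11.0626 = 0.5390  (Alcoa)
Σw_i=1.0000  μᵀw=0.0600
σ²=wᵀΣw=λ₁·μ_p+λ₂ = 0.344933·0.060 + 0.017936 = 0.038632 ≈ 0.0386


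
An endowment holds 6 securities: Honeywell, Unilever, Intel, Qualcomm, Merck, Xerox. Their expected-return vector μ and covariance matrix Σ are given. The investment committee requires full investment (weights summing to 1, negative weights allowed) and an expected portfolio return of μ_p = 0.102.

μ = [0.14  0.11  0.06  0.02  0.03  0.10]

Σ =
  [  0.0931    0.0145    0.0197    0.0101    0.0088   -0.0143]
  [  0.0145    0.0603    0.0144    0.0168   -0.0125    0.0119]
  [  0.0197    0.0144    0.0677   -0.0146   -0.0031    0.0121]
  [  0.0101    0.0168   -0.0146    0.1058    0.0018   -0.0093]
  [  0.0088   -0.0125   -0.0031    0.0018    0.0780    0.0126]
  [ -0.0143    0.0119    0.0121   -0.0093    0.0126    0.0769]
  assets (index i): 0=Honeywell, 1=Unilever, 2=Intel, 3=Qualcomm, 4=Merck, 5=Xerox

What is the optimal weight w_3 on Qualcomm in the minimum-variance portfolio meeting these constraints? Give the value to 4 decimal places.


0.0402

x=Σ⁻¹μ = [1.5178  1.2611  -0.0685  -0.0493  0.1941  1.3605]
y=Σ⁻¹𝟙 = [5.9363  10.3732  11.7125  9.5001  12.4823  9.7633]
a=μᵀx=0.487990  b=𝟙ᵀx=4.215697  c=𝟙ᵀy=59.767770  D=ac−b²=11.393978
λ₁=(c·0.102−b)/D = (59.767770·0.102−4.215697)/11.393978 = 0.165053
λ₂=(a−b·0.102)/D = (0.487990−4.215697·0.102)/11.393978 = 0.005089
w* = 0.165053·x + 0.005089·y:
  w_0 = 0.165053·1.5178 + 0.005089·5.9363 = 0.2807  (Honeywell)
  w_1 = 0.165053·1.2611 + 0.005089·10.3732 = 0.2609  (Unilever)
  w_2 = 0.165053·-0.0685 + 0.005089·11.7125 = 0.0483  (Intel)
  w_3 = 0.165053·-0.0493 + 0.005089·9.5001 = 0.0402  (Qualcomm)
  w_4 = 0.165053·0.1941 + 0.005089·12.4823 = 0.0956  (Merck)
  w_5 = 0.165053·1.3605 + 0.005089·9.7633 = 0.2742  (Xerox)
Σw_i=1.0000  μᵀw=0.1020
σ²=wᵀΣw=λ₁·μ_p+λ₂ = 0.165053·0.102 + 0.005089 = 0.021925 ≈ 0.0219


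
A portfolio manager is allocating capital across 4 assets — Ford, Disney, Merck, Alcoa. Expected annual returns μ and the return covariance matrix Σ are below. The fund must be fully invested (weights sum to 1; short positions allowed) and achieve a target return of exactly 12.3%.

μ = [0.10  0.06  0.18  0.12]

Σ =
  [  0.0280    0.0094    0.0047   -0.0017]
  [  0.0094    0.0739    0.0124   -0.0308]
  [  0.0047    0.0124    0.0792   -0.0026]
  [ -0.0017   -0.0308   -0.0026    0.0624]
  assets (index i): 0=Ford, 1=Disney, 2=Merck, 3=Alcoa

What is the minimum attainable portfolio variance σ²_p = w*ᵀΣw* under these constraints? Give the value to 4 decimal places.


0.0145

p=Σ⁻¹μ = [2.9914  1.2176  1.9928  2.6886]
q=Σ⁻¹𝟙 = [29.3280  19.5185  8.7104  26.8217]
a=μᵀp=1.053535  b=𝟙ᵀp=8.890390  c=𝟙ᵀq=84.378609  D=ac−b²=9.856814
λ₁=(c·0.123−b)/D = (84.378609·0.123−8.890390)/9.856814 = 0.150980
λ₂=(a−b·0.123)/D = (1.053535−8.890390·0.123)/9.856814 = -0.004056
w* = 0.150980·p + -0.004056·q:
  w_0 = 0.150980·2.9914 + -0.004056·29.3280 = 0.3327  (Ford)
  w_1 = 0.150980·1.2176 + -0.004056·19.5185 = 0.1047  (Disney)
  w_2 = 0.150980·1.9928 + -0.004056·8.7104 = 0.2655  (Merck)
  w_3 = 0.150980·2.6886 + -0.004056·26.8217 = 0.2971  (Alcoa)
Σw_i=1.0000  μᵀw=0.1230
σ²=wᵀΣw=λ₁·μ_p+λ₂ = 0.150980·0.123 + -0.004056 = 0.014514 ≈ 0.0145


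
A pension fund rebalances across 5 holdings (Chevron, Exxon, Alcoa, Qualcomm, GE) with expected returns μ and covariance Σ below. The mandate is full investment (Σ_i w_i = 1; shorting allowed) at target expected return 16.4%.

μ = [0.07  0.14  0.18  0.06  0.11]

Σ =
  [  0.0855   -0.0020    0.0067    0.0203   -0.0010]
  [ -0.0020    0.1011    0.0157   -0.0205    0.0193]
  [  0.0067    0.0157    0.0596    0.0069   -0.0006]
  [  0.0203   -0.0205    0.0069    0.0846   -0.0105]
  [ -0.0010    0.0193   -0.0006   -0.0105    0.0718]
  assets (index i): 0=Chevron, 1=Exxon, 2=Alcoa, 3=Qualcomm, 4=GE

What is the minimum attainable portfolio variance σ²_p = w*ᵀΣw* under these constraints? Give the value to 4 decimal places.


0.0372

x=Σ⁻¹μ = [0.4644  0.8602  2.6670  0.7676  1.4418]
y=Σ⁻¹𝟙 = [8.0971  8.0194  12.4454  12.5208  13.8198]
a=μᵀx=0.837654  b=𝟙ᵀx=6.201096  c=𝟙ᵀy=54.902396  D=ac−b²=7.535633
λ₁=(c·0.164−b)/D = (54.902396·0.164−6.201096)/7.535633 = 0.371952
λ₂=(a−b·0.164)/D = (0.837654−6.201096·0.164)/7.535633 = -0.023797
w* = 0.371952·x + -0.023797·y:
  w_0 = 0.371952·0.4644 + -0.023797·8.0971 = -0.0199  (Chevron)
  w_1 = 0.371952·0.8602 + -0.023797·8.0194 = 0.1291  (Exxon)
  w_2 = 0.371952·2.6670 + -0.023797·12.4454 = 0.6958  (Alcoa)
  w_3 = 0.371952·0.7676 + -0.023797·12.5208 = -0.0124  (Qualcomm)
  w_4 = 0.371952·1.4418 + -0.023797·13.8198 = 0.2074  (GE)
Σw_i=1.0000  μᵀw=0.1640
σ²=wᵀΣw=λ₁·μ_p+λ₂ = 0.371952·0.164 + -0.023797 = 0.037203 ≈ 0.0372


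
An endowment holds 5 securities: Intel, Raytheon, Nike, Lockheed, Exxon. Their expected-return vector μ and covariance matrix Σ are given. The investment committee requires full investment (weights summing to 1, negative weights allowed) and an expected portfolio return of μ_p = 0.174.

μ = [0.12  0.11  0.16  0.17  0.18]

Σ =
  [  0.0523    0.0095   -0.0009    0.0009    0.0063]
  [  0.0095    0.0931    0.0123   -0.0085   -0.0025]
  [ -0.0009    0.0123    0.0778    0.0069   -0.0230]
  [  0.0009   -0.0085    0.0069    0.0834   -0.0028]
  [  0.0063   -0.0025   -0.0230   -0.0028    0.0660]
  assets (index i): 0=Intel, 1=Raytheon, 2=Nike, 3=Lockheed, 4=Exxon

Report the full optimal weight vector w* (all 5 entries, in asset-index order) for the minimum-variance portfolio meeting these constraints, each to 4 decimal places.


-0.0163  -0.0286  0.3368  0.2243  0.4838

x=Σ⁻¹μ = [1.7002  0.9142  2.8404  2.0016  3.6744]
y=Σ⁻¹𝟙 = [15.1814  8.6409  16.6065  12.0158  20.3265]
a=μᵀx=1.760706  b=𝟙ᵀx=11.130754  c=𝟙ᵀy=72.771033  D=ac−b²=4.234695
λ₁=(c·0.174−b)/D = (72.771033·0.174−11.130754)/4.234695 = 0.361633
λ₂=(a−b·0.174)/D = (1.760706−11.130754·0.174)/4.234695 = -0.041572
w* = 0.361633·x + -0.041572·y:
  w_0 = 0.361633·1.7002 + -0.041572·15.1814 = -0.0163  (Intel)
  w_1 = 0.361633·0.9142 + -0.041572·8.6409 = -0.0286  (Raytheon)
  w_2 = 0.361633·2.8404 + -0.041572·16.6065 = 0.3368  (Nike)
  w_3 = 0.361633·2.0016 + -0.041572·12.0158 = 0.2243  (Lockheed)
  w_4 = 0.361633·3.6744 + -0.041572·20.3265 = 0.4838  (Exxon)
Σw_i=1.0000  μᵀw=0.1740
σ²=wᵀΣw=λ₁·μ_p+λ₂ = 0.361633·0.174 + -0.041572 = 0.021352 ≈ 0.0214


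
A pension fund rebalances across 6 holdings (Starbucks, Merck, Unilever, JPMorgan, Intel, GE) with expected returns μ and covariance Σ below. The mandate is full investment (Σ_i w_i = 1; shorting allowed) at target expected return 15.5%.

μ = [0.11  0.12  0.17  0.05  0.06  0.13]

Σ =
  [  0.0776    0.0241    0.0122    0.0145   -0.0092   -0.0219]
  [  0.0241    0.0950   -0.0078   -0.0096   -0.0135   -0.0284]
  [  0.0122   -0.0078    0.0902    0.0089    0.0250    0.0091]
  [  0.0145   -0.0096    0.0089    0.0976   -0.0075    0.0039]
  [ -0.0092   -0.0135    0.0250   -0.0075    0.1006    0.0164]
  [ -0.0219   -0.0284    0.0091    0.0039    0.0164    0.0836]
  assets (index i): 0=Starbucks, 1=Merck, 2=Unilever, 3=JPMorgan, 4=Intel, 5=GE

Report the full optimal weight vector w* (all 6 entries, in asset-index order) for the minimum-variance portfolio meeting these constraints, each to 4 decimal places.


0.1651  0.2748  0.3866  -0.0928  -0.1166  0.3828

g=Σ⁻¹μ = [1.2172  1.8205  1.5597  0.2944  0.2169  2.2663]
h=Σ⁻¹𝟙 = [11.3947  15.6025  5.5384  9.6282  9.5953  17.3127]
a=μᵀg=0.939852  b=𝟙ᵀg=7.375023  c=𝟙ᵀh=69.071800  D=ac−b²=10.526285
λ₁=(c·0.155−b)/D = (69.071800·0.155−7.375023)/10.526285 = 0.316456
λ₂=(a−b·0.155)/D = (0.939852−7.375023·0.155)/10.526285 = -0.019311
w* = 0.316456·g + -0.019311·h:
  w_0 = 0.316456·1.2172 + -0.019311·11.3947 = 0.1651  (Starbucks)
  w_1 = 0.316456·1.8205 + -0.019311·15.6025 = 0.2748  (Merck)
  w_2 = 0.316456·1.5597 + -0.019311·5.5384 = 0.3866  (Unilever)
  w_3 = 0.316456·0.2944 + -0.019311·9.6282 = -0.0928  (JPMorgan)
  w_4 = 0.316456·0.2169 + -0.019311·9.5953 = -0.1166  (Intel)
  w_5 = 0.316456·2.2663 + -0.019311·17.3127 = 0.3828  (GE)
Σw_i=1.0000  μᵀw=0.1550
σ²=wᵀΣw=λ₁·μ_p+λ₂ = 0.316456·0.155 + -0.019311 = 0.029739 ≈ 0.0297


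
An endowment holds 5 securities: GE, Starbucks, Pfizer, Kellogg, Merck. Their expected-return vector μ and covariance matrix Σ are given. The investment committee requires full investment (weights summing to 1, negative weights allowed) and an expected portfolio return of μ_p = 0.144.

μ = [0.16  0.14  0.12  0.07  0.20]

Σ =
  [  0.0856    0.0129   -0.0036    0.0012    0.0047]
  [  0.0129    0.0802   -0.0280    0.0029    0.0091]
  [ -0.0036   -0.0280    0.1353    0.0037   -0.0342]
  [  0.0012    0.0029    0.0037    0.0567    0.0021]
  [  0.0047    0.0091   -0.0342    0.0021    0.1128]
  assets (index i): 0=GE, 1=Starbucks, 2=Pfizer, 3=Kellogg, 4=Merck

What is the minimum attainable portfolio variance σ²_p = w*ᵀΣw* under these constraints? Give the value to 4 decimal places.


g=Σ⁻¹μ = [1.5372  1.8625  1.8173  0.9107  2.0928]
h=Σ⁻¹𝟙 = [9.3469  13.6325  12.8103  15.4993  10.9714]
a=μᵀg=1.207092  b=𝟙ᵀg=8.220525  c=𝟙ᵀh=62.260428  D=ac−b²=7.577035
λ₁=(c·0.144−b)/D = (62.260428·0.144−8.220525)/7.577035 = 0.098320
λ₂=(a−b·0.144)/D = (1.207092−8.220525·0.144)/7.577035 = 0.003080
w* = 0.098320·g + 0.003080·h:
  w_0 = 0.098320·1.5372 + 0.003080·9.3469 = 0.1799  (GE)
  w_1 = 0.098320·1.8625 + 0.003080·13.6325 = 0.2251  (Starbucks)
  w_2 = 0.098320·1.8173 + 0.003080·12.8103 = 0.2181  (Pfizer)
  w_3 = 0.098320·0.9107 + 0.003080·15.4993 = 0.1373  (Kellogg)
  w_4 = 0.098320·2.0928 + 0.003080·10.9714 = 0.2396  (Merck)
Σw_i=1.0000  μᵀw=0.1440
σ²=wᵀΣw=λ₁·μ_p+λ₂ = 0.098320·0.144 + 0.003080 = 0.017238 ≈ 0.0172

0.0172


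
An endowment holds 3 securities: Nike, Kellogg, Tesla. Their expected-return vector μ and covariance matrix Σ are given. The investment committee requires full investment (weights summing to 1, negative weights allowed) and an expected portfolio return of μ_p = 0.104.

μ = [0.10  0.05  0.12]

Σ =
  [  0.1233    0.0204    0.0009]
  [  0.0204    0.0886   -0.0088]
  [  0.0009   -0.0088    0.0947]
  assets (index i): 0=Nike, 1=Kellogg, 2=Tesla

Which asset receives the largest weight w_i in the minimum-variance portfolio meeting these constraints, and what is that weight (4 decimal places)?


Tesla (0.5548)

u=Σ⁻¹μ = [0.7138  0.5301  1.3096]
v=Σ⁻¹𝟙 = [6.2059  11.0023  11.5231]
a=μᵀu=0.255036  b=𝟙ᵀu=2.553469  c=𝟙ᵀv=28.731228  D=ac−b²=0.807300
λ₁=(c·0.104−b)/D = (28.731228·0.104−2.553469)/0.807300 = 0.538311
λ₂=(a−b·0.104)/D = (0.255036−2.553469·0.104)/0.807300 = -0.013037
w* = 0.538311·u + -0.013037·v:
  w_0 = 0.538311·0.7138 + -0.013037·6.2059 = 0.3033  (Nike)
  w_1 = 0.538311·0.5301 + -0.013037·11.0023 = 0.1419  (Kellogg)
  w_2 = 0.538311·1.3096 + -0.013037·11.5231 = 0.5548  (Tesla)
Σw_i=1.0000  μᵀw=0.1040
σ²=wᵀΣw=λ₁·μ_p+λ₂ = 0.538311·0.104 + -0.013037 = 0.042948 ≈ 0.0429


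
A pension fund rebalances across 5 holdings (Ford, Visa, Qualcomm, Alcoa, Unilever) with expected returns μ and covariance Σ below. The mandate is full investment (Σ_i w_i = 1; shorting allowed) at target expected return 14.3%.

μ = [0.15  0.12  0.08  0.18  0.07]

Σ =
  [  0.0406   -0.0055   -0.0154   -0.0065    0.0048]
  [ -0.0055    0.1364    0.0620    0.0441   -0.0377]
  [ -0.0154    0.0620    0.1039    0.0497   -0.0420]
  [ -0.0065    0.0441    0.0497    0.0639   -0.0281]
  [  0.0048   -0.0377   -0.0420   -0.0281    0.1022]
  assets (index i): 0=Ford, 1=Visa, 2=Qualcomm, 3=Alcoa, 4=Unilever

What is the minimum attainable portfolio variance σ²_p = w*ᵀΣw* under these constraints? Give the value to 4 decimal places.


0.0142

u=Σ⁻¹μ = [4.1786  0.2469  0.1486  3.6831  1.6535]
v=Σ⁻¹𝟙 = [30.0240  3.1637  12.6450  14.9771  18.8562]
a=μᵀu=1.447005  b=𝟙ᵀu=9.910668  c=𝟙ᵀv=79.666084  D=ac−b²=17.055881
λ₁=(c·0.143−b)/D = (79.666084·0.143−9.910668)/17.055881 = 0.086866
λ₂=(a−b·0.143)/D = (1.447005−9.910668·0.143)/17.055881 = 0.001746
w* = 0.086866·u + 0.001746·v:
  w_0 = 0.086866·4.1786 + 0.001746·30.0240 = 0.4154  (Ford)
  w_1 = 0.086866·0.2469 + 0.001746·3.1637 = 0.0270  (Visa)
  w_2 = 0.086866·0.1486 + 0.001746·12.6450 = 0.0350  (Qualcomm)
  w_3 = 0.086866·3.6831 + 0.001746·14.9771 = 0.3461  (Alcoa)
  w_4 = 0.086866·1.6535 + 0.001746·18.8562 = 0.1766  (Unilever)
Σw_i=1.0000  μᵀw=0.1430
σ²=wᵀΣw=λ₁·μ_p+λ₂ = 0.086866·0.143 + 0.001746 = 0.014168 ≈ 0.0142


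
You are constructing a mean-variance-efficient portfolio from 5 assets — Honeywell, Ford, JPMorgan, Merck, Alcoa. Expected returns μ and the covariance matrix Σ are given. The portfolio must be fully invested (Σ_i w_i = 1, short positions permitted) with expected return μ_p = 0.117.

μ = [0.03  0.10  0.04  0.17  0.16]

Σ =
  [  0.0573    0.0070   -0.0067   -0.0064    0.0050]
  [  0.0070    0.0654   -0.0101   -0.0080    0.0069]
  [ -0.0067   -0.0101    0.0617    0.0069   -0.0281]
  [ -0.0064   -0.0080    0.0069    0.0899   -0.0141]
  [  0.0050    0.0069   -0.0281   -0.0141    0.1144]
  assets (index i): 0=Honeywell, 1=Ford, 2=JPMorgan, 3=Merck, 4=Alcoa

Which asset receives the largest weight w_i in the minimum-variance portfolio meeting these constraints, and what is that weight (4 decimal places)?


Merck (0.2776)

u=Σ⁻¹μ = [0.5799  1.7923  1.6375  2.2715  1.9473]
v=Σ⁻¹𝟙 = [18.6805  17.5272  26.3846  14.3591  15.1183]
a=μᵀu=0.959855  b=𝟙ᵀu=8.228496  c=𝟙ᵀv=92.069713  D=ac−b²=20.665388
λ₁=(c·0.117−b)/D = (92.069713·0.117−8.228496)/20.665388 = 0.123088
λ₂=(a−b·0.117)/D = (0.959855−8.228496·0.117)/20.665388 = -0.000139
w* = 0.123088·u + -0.000139·v:
  w_0 = 0.123088·0.5799 + -0.000139·18.6805 = 0.0688  (Honeywell)
  w_1 = 0.123088·1.7923 + -0.000139·17.5272 = 0.2182  (Ford)
  w_2 = 0.123088·1.6375 + -0.000139·26.3846 = 0.1979  (JPMorgan)
  w_3 = 0.123088·2.2715 + -0.000139·14.3591 = 0.2776  (Merck)
  w_4 = 0.123088·1.9473 + -0.000139·15.1183 = 0.2376  (Alcoa)
Σw_i=1.0000  μᵀw=0.1170
σ²=wᵀΣw=λ₁·μ_p+λ₂ = 0.123088·0.117 + -0.000139 = 0.014262 ≈ 0.0143


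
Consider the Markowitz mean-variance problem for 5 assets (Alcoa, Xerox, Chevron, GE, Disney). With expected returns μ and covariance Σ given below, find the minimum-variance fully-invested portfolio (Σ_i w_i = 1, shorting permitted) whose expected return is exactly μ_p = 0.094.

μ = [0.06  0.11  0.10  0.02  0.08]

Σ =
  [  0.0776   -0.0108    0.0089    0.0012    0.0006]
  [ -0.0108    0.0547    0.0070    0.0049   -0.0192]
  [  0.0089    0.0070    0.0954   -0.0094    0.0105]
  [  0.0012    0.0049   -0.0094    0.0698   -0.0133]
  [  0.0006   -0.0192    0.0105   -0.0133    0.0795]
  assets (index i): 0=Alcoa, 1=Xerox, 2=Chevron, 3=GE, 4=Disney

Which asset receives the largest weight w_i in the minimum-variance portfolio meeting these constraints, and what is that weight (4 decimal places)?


u=Σ⁻¹μ = [1.0541  2.6733  0.6200  0.4771  1.6419]
v=Σ⁻¹𝟙 = [15.3688  26.2540  6.5139  17.0593  20.7968]
a=μᵀu=0.560205  b=𝟙ᵀu=6.466397  c=𝟙ᵀv=85.992935  D=ac−b²=6.359343
λ₁=(c·0.094−b)/D = (85.992935·0.094−6.466397)/6.359343 = 0.254262
λ₂=(a−b·0.094)/D = (0.560205−6.466397·0.094)/6.359343 = -0.007491
w* = 0.254262·u + -0.007491·v:
  w_0 = 0.254262·1.0541 + -0.007491·15.3688 = 0.1529  (Alcoa)
  w_1 = 0.254262·2.6733 + -0.007491·26.2540 = 0.4831  (Xerox)
  w_2 = 0.254262·0.6200 + -0.007491·6.5139 = 0.1089  (Chevron)
  w_3 = 0.254262·0.4771 + -0.007491·17.0593 = -0.0065  (GE)
  w_4 = 0.254262·1.6419 + -0.007491·20.7968 = 0.2617  (Disney)
Σw_i=1.0000  μᵀw=0.0940
σ²=wᵀΣw=λ₁·μ_p+λ₂ = 0.254262·0.094 + -0.007491 = 0.016410 ≈ 0.0164

Xerox (0.4831)


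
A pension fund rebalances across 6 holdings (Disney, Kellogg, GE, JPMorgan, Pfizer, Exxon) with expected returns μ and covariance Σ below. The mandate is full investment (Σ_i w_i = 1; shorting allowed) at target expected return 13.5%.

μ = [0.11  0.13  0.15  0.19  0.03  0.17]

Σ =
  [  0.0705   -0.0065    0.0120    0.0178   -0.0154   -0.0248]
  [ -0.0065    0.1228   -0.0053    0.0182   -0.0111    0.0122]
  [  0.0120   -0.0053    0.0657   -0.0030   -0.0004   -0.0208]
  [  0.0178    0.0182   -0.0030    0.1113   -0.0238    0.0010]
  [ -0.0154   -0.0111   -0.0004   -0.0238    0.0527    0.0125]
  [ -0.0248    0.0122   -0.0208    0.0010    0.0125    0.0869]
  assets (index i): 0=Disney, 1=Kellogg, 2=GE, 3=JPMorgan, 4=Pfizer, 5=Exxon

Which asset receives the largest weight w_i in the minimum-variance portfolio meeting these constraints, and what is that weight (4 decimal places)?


GE (0.2429)

g=Σ⁻¹μ = [2.0684  0.9000  2.9810  1.5850  1.4109  2.9125]
h=Σ⁻¹𝟙 = [21.2850  9.4177  17.9260  10.3898  28.1205  16.3859]
a=μᵀg=1.630284  b=𝟙ᵀg=11.857834  c=𝟙ᵀh=103.524885  D=ac−b²=28.166716
λ₁=(c·0.135−b)/D = (103.524885·0.135−11.857834)/28.166716 = 0.075196
λ₂=(a−b·0.135)/D = (1.630284−11.857834·0.135)/28.166716 = 0.001046
w* = 0.075196·g + 0.001046·h:
  w_0 = 0.075196·2.0684 + 0.001046·21.2850 = 0.1778  (Disney)
  w_1 = 0.075196·0.9000 + 0.001046·9.4177 = 0.0775  (Kellogg)
  w_2 = 0.075196·2.9810 + 0.001046·17.9260 = 0.2429  (GE)
  w_3 = 0.075196·1.5850 + 0.001046·10.3898 = 0.1301  (JPMorgan)
  w_4 = 0.075196·1.4109 + 0.001046·28.1205 = 0.1355  (Pfizer)
  w_5 = 0.075196·2.9125 + 0.001046·16.3859 = 0.2362  (Exxon)
Σw_i=1.0000  μᵀw=0.1350
σ²=wᵀΣw=λ₁·μ_p+λ₂ = 0.075196·0.135 + 0.001046 = 0.011198 ≈ 0.0112


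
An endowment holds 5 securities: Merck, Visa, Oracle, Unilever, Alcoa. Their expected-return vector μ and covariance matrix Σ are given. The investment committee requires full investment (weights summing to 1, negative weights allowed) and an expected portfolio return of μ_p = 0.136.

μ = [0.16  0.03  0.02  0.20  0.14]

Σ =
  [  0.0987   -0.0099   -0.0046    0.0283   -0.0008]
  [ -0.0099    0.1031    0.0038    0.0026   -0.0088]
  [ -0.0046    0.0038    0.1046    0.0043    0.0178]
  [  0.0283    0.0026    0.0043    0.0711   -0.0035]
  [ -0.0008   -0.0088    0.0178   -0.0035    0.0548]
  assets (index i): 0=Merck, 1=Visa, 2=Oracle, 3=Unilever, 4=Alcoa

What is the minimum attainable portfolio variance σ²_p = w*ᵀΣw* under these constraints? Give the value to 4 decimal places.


p=Σ⁻¹μ = [0.9436  0.5834  -0.3979  2.5856  2.9566]
q=Σ⁻¹𝟙 = [8.6356  11.6669  5.8323  10.7855  19.0422]
a=μᵀp=1.091573  b=𝟙ᵀp=6.671351  c=𝟙ᵀq=55.962502  D=ac−b²=16.580249
λ₁=(c·0.136−b)/D = (55.962502·0.136−6.671351)/16.580249 = 0.056667
λ₂=(a−b·0.136)/D = (1.091573−6.671351·0.136)/16.580249 = 0.011114
w* = 0.056667·p + 0.011114·q:
  w_0 = 0.056667·0.9436 + 0.011114·8.6356 = 0.1494  (Merck)
  w_1 = 0.056667·0.5834 + 0.011114·11.6669 = 0.1627  (Visa)
  w_2 = 0.056667·-0.3979 + 0.011114·5.8323 = 0.0423  (Oracle)
  w_3 = 0.056667·2.5856 + 0.011114·10.7855 = 0.2664  (Unilever)
  w_4 = 0.056667·2.9566 + 0.011114·19.0422 = 0.3792  (Alcoa)
Σw_i=1.0000  μᵀw=0.1360
σ²=wᵀΣw=λ₁·μ_p+λ₂ = 0.056667·0.136 + 0.011114 = 0.018820 ≈ 0.0188

0.0188


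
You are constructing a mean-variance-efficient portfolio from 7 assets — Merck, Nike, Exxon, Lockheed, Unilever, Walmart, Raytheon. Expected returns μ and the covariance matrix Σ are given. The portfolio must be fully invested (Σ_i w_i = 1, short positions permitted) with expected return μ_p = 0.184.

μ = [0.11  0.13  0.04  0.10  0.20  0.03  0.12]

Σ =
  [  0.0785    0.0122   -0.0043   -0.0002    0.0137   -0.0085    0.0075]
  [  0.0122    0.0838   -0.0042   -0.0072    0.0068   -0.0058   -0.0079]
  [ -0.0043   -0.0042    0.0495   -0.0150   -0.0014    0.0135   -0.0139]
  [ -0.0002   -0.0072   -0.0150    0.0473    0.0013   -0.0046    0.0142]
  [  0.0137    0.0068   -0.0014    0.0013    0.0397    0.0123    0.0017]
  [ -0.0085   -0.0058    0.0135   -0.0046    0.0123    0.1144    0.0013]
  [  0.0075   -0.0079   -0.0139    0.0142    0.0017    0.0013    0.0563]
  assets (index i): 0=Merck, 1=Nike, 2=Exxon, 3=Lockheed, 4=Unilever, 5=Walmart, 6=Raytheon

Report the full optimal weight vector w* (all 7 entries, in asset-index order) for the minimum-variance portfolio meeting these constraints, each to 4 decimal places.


g=Σ⁻¹μ = [0.2120  1.6505  2.5384  2.3327  4.7158  -0.3766  2.2394]
h=Σ⁻¹𝟙 = [7.8640  15.8408  35.7164  28.9634  17.6910  4.9514  19.8016]
a=μᵀg=1.773289  b=𝟙ᵀg=13.312262  c=𝟙ᵀh=130.828528  D=ac−b²=54.780464
λ₁=(c·0.184−b)/D = (130.828528·0.184−13.312262)/54.780464 = 0.196424
λ₂=(a−b·0.184)/D = (1.773289−13.312262·0.184)/54.780464 = -0.012343
w* = 0.196424·g + -0.012343·h:
  w_0 = 0.196424·0.2120 + -0.012343·7.8640 = -0.0554  (Merck)
  w_1 = 0.196424·1.6505 + -0.012343·15.8408 = 0.1287  (Nike)
  w_2 = 0.196424·2.5384 + -0.012343·35.7164 = 0.0577  (Exxon)
  w_3 = 0.196424·2.3327 + -0.012343·28.9634 = 0.1007  (Lockheed)
  w_4 = 0.196424·4.7158 + -0.012343·17.6910 = 0.7079  (Unilever)
  w_5 = 0.196424·-0.3766 + -0.012343·4.9514 = -0.1351  (Walmart)
  w_6 = 0.196424·2.2394 + -0.012343·19.8016 = 0.1955  (Raytheon)
Σw_i=1.0000  μᵀw=0.1840
σ²=wᵀΣw=λ₁·μ_p+λ₂ = 0.196424·0.184 + -0.012343 = 0.023799 ≈ 0.0238

-0.0554  0.1287  0.0577  0.1007  0.7079  -0.1351  0.1955


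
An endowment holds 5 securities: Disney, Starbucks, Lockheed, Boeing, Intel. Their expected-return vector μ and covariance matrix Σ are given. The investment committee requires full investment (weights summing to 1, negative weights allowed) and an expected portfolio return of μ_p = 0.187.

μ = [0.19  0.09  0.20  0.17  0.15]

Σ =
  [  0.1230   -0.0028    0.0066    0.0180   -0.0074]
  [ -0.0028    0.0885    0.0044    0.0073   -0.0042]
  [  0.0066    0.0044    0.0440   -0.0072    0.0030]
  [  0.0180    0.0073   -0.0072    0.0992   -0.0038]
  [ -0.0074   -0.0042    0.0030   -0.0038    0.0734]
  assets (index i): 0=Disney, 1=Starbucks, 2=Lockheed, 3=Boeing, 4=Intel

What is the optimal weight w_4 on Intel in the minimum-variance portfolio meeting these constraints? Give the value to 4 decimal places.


0.1744

p=Σ⁻¹μ = [1.1813  0.7816  4.4475  1.8459  2.1212]
q=Σ⁻¹𝟙 = [6.5927  10.2897  21.3936  10.2367  14.5330]
a=μᵀp=1.816288  b=𝟙ᵀp=10.377580  c=𝟙ᵀq=63.045613  D=ac−b²=6.814821
λ₁=(c·0.187−b)/D = (63.045613·0.187−10.377580)/6.814821 = 0.207188
λ₂=(a−b·0.187)/D = (1.816288−10.377580·0.187)/6.814821 = -0.018243
w* = 0.207188·p + -0.018243·q:
  w_0 = 0.207188·1.1813 + -0.018243·6.5927 = 0.1245  (Disney)
  w_1 = 0.207188·0.7816 + -0.018243·10.2897 = -0.0258  (Starbucks)
  w_2 = 0.207188·4.4475 + -0.018243·21.3936 = 0.5312  (Lockheed)
  w_3 = 0.207188·1.8459 + -0.018243·10.2367 = 0.1957  (Boeing)
  w_4 = 0.207188·2.1212 + -0.018243·14.5330 = 0.1744  (Intel)
Σw_i=1.0000  μᵀw=0.1870
σ²=wᵀΣw=λ₁·μ_p+λ₂ = 0.207188·0.187 + -0.018243 = 0.020502 ≈ 0.0205


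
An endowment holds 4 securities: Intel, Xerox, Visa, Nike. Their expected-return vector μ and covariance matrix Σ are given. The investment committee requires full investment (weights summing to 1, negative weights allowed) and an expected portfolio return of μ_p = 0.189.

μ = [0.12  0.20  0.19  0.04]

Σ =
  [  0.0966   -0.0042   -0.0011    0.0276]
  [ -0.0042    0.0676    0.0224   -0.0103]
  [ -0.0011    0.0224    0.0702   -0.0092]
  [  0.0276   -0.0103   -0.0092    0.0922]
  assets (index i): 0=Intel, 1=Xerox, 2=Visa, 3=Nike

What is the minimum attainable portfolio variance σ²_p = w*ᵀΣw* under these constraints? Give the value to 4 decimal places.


x=Σ⁻¹μ = [1.2161  2.4493  2.0154  0.5445]
y=Σ⁻¹𝟙 = [7.8794  13.1192  11.6389  11.1143]
a=μᵀx=1.040499  b=𝟙ᵀx=6.225327  c=𝟙ᵀy=43.751739  D=ac−b²=6.768956
λ₁=(c·0.189−b)/D = (43.751739·0.189−6.225327)/6.768956 = 0.301930
λ₂=(a−b·0.189)/D = (1.040499−6.225327·0.189)/6.768956 = -0.020105
w* = 0.301930·x + -0.020105·y:
  w_0 = 0.301930·1.2161 + -0.020105·7.8794 = 0.2088  (Intel)
  w_1 = 0.301930·2.4493 + -0.020105·13.1192 = 0.4757  (Xerox)
  w_2 = 0.301930·2.0154 + -0.020105·11.6389 = 0.3745  (Visa)
  w_3 = 0.301930·0.5445 + -0.020105·11.1143 = -0.0590  (Nike)
Σw_i=1.0000  μᵀw=0.1890
σ²=wᵀΣw=λ₁·μ_p+λ₂ = 0.301930·0.189 + -0.020105 = 0.036960 ≈ 0.0370

0.0370
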